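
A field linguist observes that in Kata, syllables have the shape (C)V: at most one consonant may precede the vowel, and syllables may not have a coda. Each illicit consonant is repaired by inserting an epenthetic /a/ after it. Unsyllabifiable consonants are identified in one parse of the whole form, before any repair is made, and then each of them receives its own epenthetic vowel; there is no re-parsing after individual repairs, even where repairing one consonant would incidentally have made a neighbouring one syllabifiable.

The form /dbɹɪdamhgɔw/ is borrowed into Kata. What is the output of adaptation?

Under (C)V, the unsyllabifiable consonants are /d/, /b/, /m/, /h/, /w/ (no codas are permitted; onsets are limited to one consonant).
Each unlicensed consonant becomes the onset of a new syllable: /d/ → /da/, /b/ → /ba/, /m/ → /ma/, /h/ → /ha/, /w/ → /wa/.

dabaɹɪdamahagɔwa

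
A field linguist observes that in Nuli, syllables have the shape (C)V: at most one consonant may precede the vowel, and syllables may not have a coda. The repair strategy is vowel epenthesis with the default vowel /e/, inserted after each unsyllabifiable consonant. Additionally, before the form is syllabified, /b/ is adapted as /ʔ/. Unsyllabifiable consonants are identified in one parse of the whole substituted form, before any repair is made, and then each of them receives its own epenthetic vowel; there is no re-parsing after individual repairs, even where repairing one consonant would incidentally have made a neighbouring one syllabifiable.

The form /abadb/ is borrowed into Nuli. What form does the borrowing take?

aʔadeʔe

Substitution: /b/ → /ʔ/, giving /aʔadʔ/.
Syllabifying with onset maximization leaves /d/, /ʔ/ stranded (no codas are permitted; onsets are limited to one consonant).
Each unlicensed consonant becomes the onset of a new syllable: /d/ → /de/, /ʔ/ → /ʔe/.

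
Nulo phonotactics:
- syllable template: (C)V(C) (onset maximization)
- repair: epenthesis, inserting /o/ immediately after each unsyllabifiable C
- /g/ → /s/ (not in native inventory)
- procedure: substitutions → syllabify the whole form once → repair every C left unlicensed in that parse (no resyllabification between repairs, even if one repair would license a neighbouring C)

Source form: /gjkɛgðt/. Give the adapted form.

sojokɛsðoto

Substitution: /g/ → /s/, giving /sjkɛsðt/.
Syllabifying with onset maximization leaves /s/, /j/, /ð/, /t/ stranded (at most one coda consonant is licensed; onsets are limited to one consonant).
Each unlicensed consonant becomes the onset of a new syllable: /s/ → /so/, /j/ → /jo/, /ð/ → /ðo/, /t/ → /to/.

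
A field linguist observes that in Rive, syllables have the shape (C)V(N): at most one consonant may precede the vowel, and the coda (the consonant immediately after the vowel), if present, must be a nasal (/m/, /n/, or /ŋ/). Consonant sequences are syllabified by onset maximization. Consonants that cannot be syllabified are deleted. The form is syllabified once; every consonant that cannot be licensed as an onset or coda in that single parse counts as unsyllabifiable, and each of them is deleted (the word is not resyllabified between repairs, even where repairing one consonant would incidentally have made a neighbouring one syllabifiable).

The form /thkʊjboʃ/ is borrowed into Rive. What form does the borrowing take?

Syllabifying with onset maximization leaves /t/, /h/, /j/, /ʃ/ stranded (only a nasal (/m/, /n/, or /ŋ/) is licensed in coda position; onsets are limited to one consonant).
Each unlicensed consonant is deleted: /t/, /h/, /j/, /ʃ/.

kʊbo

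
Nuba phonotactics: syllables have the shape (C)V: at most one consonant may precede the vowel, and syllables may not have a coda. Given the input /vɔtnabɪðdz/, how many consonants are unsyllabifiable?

4

Syllabifying with onset maximization leaves /t/, /ð/, /d/, /z/ stranded (no codas are permitted; onsets are limited to one consonant).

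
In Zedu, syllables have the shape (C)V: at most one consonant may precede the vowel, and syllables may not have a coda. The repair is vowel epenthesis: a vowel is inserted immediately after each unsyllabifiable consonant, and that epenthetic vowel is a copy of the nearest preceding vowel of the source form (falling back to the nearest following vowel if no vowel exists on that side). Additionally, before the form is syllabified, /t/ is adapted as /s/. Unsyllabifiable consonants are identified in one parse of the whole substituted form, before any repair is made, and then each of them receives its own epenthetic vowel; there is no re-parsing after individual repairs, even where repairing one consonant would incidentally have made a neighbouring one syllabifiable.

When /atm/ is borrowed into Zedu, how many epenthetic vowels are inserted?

After substitution the input is /asm/.
The unsyllabifiable consonants are /s/, /m/; each receives one epenthetic vowel.

2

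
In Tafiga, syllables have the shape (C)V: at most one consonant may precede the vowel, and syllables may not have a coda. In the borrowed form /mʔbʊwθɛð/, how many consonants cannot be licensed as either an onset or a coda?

The consonants /m/, /ʔ/, /w/, /ð/ cannot be parsed into a legal (C)V syllable (no codas are permitted; onsets are limited to one consonant).

4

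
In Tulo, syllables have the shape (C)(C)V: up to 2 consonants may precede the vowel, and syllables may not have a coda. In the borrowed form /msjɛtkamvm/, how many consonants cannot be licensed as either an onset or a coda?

4

Syllabifying with onset maximization leaves /m/, /m/, /v/, /m/ stranded (no codas are permitted; onsets may contain at most 2 consonants).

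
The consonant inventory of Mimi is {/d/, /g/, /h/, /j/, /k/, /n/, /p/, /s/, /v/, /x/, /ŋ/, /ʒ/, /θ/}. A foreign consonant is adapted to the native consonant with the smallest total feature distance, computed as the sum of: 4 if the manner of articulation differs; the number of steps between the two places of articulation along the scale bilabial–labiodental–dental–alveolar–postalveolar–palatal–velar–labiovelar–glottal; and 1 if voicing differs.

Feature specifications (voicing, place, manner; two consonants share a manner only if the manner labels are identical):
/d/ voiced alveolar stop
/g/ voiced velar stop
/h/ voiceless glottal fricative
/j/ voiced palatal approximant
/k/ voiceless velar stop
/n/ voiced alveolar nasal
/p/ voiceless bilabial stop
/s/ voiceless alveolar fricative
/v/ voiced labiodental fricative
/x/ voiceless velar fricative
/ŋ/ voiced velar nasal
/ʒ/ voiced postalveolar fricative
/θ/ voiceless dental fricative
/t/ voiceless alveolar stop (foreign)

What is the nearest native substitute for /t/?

d

/d/ is closest: same manner (stop), place distance 0 (alveolar→alveolar), voicing differs (+1); total 1. Next closest is /k/ at distance 3.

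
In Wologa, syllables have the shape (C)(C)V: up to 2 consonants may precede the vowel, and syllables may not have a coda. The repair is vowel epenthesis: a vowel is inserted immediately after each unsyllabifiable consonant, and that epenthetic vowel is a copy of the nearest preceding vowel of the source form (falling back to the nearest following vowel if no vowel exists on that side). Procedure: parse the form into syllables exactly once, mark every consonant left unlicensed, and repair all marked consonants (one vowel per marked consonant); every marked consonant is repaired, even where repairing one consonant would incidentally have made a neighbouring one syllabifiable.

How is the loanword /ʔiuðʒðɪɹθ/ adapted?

ʔiuðuʒðɪɹɪθɪ

Under (C)(C)V, the unsyllabifiable consonants are /ð/, /ɹ/, /θ/ (no codas are permitted; onsets may contain at most 2 consonants).
Inserting the epenthetic vowel yields /ð/ → /ðu/, /ɹ/ → /ɹɪ/, /θ/ → /θɪ/.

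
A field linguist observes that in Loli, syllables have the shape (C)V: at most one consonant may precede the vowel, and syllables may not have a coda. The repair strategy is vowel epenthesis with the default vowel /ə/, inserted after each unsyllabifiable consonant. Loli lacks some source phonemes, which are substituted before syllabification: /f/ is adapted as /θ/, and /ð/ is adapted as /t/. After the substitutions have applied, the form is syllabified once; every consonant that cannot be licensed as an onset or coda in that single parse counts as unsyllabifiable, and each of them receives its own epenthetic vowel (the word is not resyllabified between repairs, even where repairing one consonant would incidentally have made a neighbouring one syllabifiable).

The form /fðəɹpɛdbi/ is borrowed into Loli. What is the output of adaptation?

Substitution: /f/ → /θ/, /ð/ → /t/, giving /θtəɹpɛdbi/.
The consonants /θ/, /ɹ/, /d/ cannot be parsed into a legal (C)V syllable (no codas are permitted; onsets are limited to one consonant).
Inserting the epenthetic vowel yields /θ/ → /θə/, /ɹ/ → /ɹə/, /d/ → /də/.

θətəɹəpɛdəbi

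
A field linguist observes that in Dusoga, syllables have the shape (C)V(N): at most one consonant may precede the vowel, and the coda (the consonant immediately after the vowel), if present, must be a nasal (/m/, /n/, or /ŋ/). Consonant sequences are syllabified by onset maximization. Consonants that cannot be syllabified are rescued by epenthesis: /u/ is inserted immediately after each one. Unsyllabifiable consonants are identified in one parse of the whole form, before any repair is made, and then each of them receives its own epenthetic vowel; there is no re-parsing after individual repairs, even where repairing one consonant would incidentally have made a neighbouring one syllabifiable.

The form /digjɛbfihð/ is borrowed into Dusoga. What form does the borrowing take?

digujɛbufihuðu

The consonants /g/, /b/, /h/, /ð/ cannot be parsed into a legal (C)V(N) syllable (only a nasal (/m/, /n/, or /ŋ/) is licensed in coda position; onsets are limited to one consonant).
Inserting the epenthetic vowel yields /g/ → /gu/, /b/ → /bu/, /h/ → /hu/, /ð/ → /ðu/.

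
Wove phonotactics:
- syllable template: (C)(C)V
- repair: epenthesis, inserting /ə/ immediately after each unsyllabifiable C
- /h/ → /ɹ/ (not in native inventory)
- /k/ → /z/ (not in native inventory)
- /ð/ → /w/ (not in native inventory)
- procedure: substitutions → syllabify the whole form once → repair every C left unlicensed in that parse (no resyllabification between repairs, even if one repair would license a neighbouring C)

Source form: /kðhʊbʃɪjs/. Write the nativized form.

zəwɹʊbʃɪjəsə

Substitution: /k/ → /z/, /ð/ → /w/, /h/ → /ɹ/, giving /zwɹʊbʃɪjs/.
Under (C)(C)V, the unsyllabifiable consonants are /z/, /j/, /s/ (no codas are permitted; onsets may contain at most 2 consonants).
Each unlicensed consonant becomes the onset of a new syllable: /z/ → /zə/, /j/ → /jə/, /s/ → /sə/.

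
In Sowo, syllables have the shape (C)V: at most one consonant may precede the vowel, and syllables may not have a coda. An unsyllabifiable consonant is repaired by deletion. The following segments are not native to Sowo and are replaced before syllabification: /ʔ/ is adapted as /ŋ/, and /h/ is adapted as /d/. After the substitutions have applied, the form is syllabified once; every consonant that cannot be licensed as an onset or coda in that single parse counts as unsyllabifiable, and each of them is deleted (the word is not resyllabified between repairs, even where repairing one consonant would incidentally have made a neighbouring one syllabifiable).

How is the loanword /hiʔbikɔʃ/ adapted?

Substitution: /h/ → /d/, /ʔ/ → /ŋ/, giving /diŋbikɔʃ/.
Under (C)V, the unsyllabifiable consonants are /ŋ/, /ʃ/ (no codas are permitted; onsets are limited to one consonant).
Deletion applies to /ŋ/, /ʃ/.

dibikɔ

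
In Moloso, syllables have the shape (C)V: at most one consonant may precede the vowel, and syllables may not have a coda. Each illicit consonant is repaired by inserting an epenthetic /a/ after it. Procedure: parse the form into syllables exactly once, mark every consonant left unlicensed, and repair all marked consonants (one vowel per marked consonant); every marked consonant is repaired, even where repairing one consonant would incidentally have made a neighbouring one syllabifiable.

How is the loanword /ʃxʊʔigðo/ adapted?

Syllabifying with onset maximization leaves /ʃ/, /g/ stranded (no codas are permitted; onsets are limited to one consonant).
Each unlicensed consonant becomes the onset of a new syllable: /ʃ/ → /ʃa/, /g/ → /ga/.

ʃaxʊʔigaðo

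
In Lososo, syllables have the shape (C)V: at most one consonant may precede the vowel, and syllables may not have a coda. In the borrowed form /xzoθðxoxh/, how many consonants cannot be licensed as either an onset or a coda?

5

Under (C)V, the unsyllabifiable consonants are /x/, /θ/, /ð/, /x/, /h/ (no codas are permitted; onsets are limited to one consonant).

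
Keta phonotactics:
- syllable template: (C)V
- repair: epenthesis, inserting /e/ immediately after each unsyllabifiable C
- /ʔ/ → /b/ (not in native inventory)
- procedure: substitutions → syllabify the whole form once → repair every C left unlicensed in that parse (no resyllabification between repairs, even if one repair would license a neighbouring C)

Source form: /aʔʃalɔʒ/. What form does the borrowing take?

Substitution: /ʔ/ → /b/, giving /abʃalɔʒ/.
The consonants /b/, /ʒ/ cannot be parsed into a legal (C)V syllable (no codas are permitted; onsets are limited to one consonant).
Epenthesis after each stranded consonant: /b/ → /be/, /ʒ/ → /ʒe/.

abeʃalɔʒe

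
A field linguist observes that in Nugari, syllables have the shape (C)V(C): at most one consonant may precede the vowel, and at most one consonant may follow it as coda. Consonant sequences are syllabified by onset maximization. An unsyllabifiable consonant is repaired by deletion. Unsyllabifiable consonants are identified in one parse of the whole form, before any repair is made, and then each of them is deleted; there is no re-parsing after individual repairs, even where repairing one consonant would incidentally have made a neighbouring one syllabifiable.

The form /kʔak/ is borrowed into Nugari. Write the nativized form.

The consonants /k/ cannot be parsed into a legal (C)V(C) syllable (at most one coda consonant is licensed; onsets are limited to one consonant).
Deleting the stranded consonants removes /k/.

ʔak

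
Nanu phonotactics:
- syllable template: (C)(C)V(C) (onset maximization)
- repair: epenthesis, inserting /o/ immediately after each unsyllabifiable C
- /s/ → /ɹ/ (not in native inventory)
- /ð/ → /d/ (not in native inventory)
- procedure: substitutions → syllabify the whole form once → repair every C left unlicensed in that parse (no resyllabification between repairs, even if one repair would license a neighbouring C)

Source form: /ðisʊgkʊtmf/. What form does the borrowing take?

diɹʊgkʊtmofo

Substitution: /ð/ → /d/, /s/ → /ɹ/, giving /diɹʊgkʊtmf/.
The consonants /m/, /f/ cannot be parsed into a legal (C)(C)V(C) syllable (at most one coda consonant is licensed; onsets may contain at most 2 consonants).
Epenthesis after each stranded consonant: /m/ → /mo/, /f/ → /fo/.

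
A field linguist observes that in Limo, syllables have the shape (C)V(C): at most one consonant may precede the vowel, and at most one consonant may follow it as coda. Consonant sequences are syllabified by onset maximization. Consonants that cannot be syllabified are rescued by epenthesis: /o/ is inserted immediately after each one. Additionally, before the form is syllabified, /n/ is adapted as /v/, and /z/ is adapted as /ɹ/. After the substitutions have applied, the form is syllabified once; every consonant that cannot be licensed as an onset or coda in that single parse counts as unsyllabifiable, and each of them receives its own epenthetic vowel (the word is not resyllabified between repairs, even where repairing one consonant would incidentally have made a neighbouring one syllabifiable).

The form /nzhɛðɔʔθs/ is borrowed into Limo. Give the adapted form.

Substitution: /n/ → /v/, /z/ → /ɹ/, giving /vɹhɛðɔʔθs/.
Syllabifying with onset maximization leaves /v/, /ɹ/, /θ/, /s/ stranded (at most one coda consonant is licensed; onsets are limited to one consonant).
Each unlicensed consonant becomes the onset of a new syllable: /v/ → /vo/, /ɹ/ → /ɹo/, /θ/ → /θo/, /s/ → /so/.

voɹohɛðɔʔθoso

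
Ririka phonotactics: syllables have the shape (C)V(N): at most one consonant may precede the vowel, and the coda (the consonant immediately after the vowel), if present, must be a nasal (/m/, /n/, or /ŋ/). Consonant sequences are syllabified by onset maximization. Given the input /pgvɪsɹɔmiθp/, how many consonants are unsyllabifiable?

Under (C)V(N), the unsyllabifiable consonants are /p/, /g/, /s/, /θ/, /p/ (only a nasal (/m/, /n/, or /ŋ/) is licensed in coda position; onsets are limited to one consonant).

5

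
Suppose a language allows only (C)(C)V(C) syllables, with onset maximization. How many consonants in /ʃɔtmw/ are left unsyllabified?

The consonants /m/, /w/ cannot be parsed into a legal (C)(C)V(C) syllable (at most one coda consonant is licensed; onsets may contain at most 2 consonants).

2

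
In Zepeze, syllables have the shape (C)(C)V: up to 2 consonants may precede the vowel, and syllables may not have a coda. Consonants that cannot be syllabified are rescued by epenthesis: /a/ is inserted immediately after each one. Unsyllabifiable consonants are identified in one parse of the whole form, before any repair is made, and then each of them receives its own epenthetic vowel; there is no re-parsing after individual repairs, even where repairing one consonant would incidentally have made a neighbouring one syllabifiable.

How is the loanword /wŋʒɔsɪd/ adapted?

waŋʒɔsɪda

Under (C)(C)V, the unsyllabifiable consonants are /w/, /d/ (no codas are permitted; onsets may contain at most 2 consonants).
Inserting the epenthetic vowel yields /w/ → /wa/, /d/ → /da/.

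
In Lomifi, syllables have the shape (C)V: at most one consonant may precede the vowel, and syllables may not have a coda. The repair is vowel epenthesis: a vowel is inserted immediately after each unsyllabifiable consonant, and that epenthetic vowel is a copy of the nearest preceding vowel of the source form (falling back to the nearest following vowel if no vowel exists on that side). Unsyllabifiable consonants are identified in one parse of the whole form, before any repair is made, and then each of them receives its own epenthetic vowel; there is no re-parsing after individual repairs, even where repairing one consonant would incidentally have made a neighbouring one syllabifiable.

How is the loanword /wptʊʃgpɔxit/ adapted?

wʊpʊtʊʃʊgʊpɔxiti

Under (C)V, the unsyllabifiable consonants are /w/, /p/, /ʃ/, /g/, /t/ (no codas are permitted; onsets are limited to one consonant).
Inserting the epenthetic vowel yields /w/ → /wʊ/, /p/ → /pʊ/, /ʃ/ → /ʃʊ/, /g/ → /gʊ/, /t/ → /ti/.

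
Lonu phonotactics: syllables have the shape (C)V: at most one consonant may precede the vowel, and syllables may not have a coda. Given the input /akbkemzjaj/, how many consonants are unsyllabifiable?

Syllabifying with onset maximization leaves /k/, /b/, /m/, /z/, /j/ stranded (no codas are permitted; onsets are limited to one consonant).

5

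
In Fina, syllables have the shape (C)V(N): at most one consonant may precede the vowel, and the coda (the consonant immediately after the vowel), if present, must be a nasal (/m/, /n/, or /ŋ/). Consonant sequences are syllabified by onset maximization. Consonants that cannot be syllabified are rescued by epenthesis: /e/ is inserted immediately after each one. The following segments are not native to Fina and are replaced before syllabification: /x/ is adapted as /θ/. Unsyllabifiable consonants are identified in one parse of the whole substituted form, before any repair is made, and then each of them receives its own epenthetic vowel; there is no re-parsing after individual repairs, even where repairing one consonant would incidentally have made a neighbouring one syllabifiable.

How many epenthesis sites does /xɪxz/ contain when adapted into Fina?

After substitution the input is /θɪθz/.
The unsyllabifiable consonants are /θ/, /z/; each receives one epenthetic vowel.

2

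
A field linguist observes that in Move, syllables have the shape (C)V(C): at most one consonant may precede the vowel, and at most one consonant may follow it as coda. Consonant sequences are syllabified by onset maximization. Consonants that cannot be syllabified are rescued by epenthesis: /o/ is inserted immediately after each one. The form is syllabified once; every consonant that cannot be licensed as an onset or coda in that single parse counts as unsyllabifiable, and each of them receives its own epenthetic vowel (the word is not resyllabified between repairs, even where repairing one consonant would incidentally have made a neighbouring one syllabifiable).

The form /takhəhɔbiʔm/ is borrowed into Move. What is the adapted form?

Under (C)V(C), the unsyllabifiable consonants are /m/ (at most one coda consonant is licensed; onsets are limited to one consonant).
Each unlicensed consonant becomes the onset of a new syllable: /m/ → /mo/.

takhəhɔbiʔmo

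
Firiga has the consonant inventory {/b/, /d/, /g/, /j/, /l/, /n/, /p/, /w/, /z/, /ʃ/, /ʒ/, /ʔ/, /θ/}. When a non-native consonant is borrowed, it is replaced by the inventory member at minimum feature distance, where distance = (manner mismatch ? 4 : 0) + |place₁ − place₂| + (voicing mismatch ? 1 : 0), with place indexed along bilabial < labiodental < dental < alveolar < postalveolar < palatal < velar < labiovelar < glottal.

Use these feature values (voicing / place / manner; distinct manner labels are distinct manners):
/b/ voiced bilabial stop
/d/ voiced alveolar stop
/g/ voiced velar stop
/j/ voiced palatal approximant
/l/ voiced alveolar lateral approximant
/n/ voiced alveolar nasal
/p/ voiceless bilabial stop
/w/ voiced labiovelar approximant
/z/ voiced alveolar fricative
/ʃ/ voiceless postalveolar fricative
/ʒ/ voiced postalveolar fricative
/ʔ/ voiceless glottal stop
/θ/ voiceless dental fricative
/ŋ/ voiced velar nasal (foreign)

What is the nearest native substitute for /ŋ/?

/n/ is closest: same manner (nasal), place distance 3 (velar→alveolar), same voicing; total 3. Next closest is /g/ at distance 4.

n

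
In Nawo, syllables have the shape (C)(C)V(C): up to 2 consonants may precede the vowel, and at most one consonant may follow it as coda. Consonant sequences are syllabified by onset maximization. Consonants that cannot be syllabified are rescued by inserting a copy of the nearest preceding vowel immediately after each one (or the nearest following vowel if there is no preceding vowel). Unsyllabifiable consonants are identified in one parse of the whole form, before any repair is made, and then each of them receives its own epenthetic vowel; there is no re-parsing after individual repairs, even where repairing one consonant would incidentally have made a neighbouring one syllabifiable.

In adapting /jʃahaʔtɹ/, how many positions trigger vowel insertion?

2

The unsyllabifiable consonants are /t/, /ɹ/; each receives one epenthetic vowel.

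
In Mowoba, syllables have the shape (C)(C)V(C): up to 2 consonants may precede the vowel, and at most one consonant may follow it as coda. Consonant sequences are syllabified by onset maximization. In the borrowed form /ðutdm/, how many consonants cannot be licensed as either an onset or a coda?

Syllabifying with onset maximization leaves /d/, /m/ stranded (at most one coda consonant is licensed; onsets may contain at most 2 consonants).

2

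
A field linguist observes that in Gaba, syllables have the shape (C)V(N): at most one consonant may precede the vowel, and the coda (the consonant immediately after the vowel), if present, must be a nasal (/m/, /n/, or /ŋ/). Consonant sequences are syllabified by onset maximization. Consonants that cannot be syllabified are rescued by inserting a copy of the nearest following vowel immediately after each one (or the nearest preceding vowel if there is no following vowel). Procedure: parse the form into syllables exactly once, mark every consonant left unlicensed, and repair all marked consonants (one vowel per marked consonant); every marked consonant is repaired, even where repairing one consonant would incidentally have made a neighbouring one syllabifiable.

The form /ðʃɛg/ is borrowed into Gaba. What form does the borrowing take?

Under (C)V(N), the unsyllabifiable consonants are /ð/, /g/ (only a nasal (/m/, /n/, or /ŋ/) is licensed in coda position; onsets are limited to one consonant).
Each unlicensed consonant becomes the onset of a new syllable: /ð/ → /ðɛ/, /g/ → /gɛ/.

ðɛʃɛgɛ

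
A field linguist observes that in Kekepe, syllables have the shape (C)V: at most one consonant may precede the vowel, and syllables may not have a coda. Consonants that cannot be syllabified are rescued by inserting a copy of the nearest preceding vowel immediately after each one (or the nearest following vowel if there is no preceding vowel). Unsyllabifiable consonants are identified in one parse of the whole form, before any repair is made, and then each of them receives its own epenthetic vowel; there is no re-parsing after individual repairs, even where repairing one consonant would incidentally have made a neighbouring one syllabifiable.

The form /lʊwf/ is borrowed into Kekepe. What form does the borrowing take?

lʊwʊfʊ

Under (C)V, the unsyllabifiable consonants are /w/, /f/ (no codas are permitted; onsets are limited to one consonant).
Epenthesis after each stranded consonant: /w/ → /wʊ/, /f/ → /fʊ/.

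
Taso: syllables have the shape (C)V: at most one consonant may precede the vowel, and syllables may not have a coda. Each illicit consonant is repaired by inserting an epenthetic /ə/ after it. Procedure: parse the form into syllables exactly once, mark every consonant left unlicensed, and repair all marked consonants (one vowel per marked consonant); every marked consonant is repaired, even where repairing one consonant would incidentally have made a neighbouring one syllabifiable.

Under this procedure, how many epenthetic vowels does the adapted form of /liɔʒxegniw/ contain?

The unsyllabifiable consonants are /ʒ/, /g/, /w/; each receives one epenthetic vowel.

3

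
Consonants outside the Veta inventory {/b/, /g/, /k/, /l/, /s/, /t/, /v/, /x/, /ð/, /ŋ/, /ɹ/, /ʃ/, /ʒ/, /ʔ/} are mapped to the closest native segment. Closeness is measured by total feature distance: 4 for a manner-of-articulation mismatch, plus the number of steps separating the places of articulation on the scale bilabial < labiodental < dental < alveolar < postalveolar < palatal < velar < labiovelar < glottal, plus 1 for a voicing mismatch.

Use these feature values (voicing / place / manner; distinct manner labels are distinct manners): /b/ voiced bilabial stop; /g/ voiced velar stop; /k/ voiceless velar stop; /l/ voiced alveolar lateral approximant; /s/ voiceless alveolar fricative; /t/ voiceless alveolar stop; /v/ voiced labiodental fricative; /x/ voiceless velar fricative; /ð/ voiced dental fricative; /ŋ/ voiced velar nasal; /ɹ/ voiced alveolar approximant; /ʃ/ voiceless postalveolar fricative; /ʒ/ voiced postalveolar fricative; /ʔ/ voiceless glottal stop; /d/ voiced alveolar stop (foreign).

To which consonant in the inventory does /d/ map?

/t/ is closest: same manner (stop), place distance 0 (alveolar→alveolar), voicing differs (+1); total 1. Next closest is /b/ at distance 3.

t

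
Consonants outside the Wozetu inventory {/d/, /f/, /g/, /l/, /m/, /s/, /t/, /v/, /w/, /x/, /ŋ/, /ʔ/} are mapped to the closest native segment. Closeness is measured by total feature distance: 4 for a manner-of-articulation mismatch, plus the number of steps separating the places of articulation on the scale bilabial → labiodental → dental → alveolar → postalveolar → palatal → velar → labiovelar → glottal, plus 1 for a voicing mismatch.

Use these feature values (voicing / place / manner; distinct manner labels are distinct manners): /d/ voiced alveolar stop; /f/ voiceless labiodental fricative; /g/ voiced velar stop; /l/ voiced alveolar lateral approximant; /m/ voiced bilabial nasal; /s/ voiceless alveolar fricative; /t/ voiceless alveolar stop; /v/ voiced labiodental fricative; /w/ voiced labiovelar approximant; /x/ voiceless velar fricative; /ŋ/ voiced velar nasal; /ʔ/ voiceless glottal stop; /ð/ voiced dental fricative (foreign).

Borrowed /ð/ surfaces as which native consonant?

/v/ is closest: same manner (fricative), place distance 1 (dental→labiodental), same voicing; total 1. Next closest is /f/ at distance 2.

v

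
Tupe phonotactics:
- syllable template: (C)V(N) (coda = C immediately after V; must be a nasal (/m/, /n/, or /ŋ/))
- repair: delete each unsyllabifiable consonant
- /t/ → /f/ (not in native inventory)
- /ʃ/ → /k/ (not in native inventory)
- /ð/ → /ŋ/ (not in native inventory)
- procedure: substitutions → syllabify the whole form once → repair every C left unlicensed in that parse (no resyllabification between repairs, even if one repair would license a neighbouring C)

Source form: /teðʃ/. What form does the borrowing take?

Substitution: /t/ → /f/, /ð/ → /ŋ/, /ʃ/ → /k/, giving /feŋk/.
The consonants /k/ cannot be parsed into a legal (C)V(N) syllable (only a nasal (/m/, /n/, or /ŋ/) is licensed in coda position; onsets are limited to one consonant).
Deleting the stranded consonants removes /k/.

feŋ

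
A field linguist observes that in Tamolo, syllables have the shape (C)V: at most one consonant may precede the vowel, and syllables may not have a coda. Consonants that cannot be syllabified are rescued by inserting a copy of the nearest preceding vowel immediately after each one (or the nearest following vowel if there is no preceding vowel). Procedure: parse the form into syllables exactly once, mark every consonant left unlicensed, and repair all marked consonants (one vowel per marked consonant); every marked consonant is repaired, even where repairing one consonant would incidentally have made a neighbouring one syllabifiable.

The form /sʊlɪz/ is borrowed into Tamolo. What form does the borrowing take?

sʊlɪzɪ

Under (C)V, the unsyllabifiable consonants are /z/ (no codas are permitted; onsets are limited to one consonant).
Epenthesis after each stranded consonant: /z/ → /zɪ/.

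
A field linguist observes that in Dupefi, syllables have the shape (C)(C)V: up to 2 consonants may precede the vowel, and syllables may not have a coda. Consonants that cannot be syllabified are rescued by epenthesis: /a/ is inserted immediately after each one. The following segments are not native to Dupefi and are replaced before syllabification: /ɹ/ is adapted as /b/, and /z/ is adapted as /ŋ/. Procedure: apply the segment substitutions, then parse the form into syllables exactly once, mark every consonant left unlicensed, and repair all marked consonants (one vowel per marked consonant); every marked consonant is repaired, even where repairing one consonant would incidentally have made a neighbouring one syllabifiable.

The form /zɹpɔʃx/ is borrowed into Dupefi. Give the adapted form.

Substitution: /z/ → /ŋ/, /ɹ/ → /b/, giving /ŋbpɔʃx/.
The consonants /ŋ/, /ʃ/, /x/ cannot be parsed into a legal (C)(C)V syllable (no codas are permitted; onsets may contain at most 2 consonants).
Inserting the epenthetic vowel yields /ŋ/ → /ŋa/, /ʃ/ → /ʃa/, /x/ → /xa/.

ŋabpɔʃaxa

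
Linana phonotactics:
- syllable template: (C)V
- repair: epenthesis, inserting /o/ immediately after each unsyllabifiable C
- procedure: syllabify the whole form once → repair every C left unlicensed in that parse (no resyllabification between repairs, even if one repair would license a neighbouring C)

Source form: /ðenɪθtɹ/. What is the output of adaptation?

ðenɪθotoɹo

The consonants /θ/, /t/, /ɹ/ cannot be parsed into a legal (C)V syllable (no codas are permitted; onsets are limited to one consonant).
Epenthesis after each stranded consonant: /θ/ → /θo/, /t/ → /to/, /ɹ/ → /ɹo/.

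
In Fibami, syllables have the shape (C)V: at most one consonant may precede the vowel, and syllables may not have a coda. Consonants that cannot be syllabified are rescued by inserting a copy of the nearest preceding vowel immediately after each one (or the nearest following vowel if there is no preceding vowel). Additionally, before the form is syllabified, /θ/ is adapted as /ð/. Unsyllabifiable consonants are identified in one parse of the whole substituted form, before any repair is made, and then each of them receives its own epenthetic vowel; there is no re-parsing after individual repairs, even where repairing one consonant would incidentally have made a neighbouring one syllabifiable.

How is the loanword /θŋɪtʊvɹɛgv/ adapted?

ðɪŋɪtʊvʊɹɛgɛvɛ

Substitution: /θ/ → /ð/, giving /ðŋɪtʊvɹɛgv/.
Under (C)V, the unsyllabifiable consonants are /ð/, /v/, /g/, /v/ (no codas are permitted; onsets are limited to one consonant).
Inserting the epenthetic vowel yields /ð/ → /ðɪ/, /v/ → /vʊ/, /g/ → /gɛ/, /v/ → /vɛ/.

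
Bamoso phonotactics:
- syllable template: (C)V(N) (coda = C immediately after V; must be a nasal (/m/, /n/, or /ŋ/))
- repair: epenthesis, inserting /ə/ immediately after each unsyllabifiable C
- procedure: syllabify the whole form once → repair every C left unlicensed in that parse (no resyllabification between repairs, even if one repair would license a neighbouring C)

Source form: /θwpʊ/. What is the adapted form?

θəwəpʊ

The consonants /θ/, /w/ cannot be parsed into a legal (C)V(N) syllable (only a nasal (/m/, /n/, or /ŋ/) is licensed in coda position; onsets are limited to one consonant).
Epenthesis after each stranded consonant: /θ/ → /θə/, /w/ → /wə/.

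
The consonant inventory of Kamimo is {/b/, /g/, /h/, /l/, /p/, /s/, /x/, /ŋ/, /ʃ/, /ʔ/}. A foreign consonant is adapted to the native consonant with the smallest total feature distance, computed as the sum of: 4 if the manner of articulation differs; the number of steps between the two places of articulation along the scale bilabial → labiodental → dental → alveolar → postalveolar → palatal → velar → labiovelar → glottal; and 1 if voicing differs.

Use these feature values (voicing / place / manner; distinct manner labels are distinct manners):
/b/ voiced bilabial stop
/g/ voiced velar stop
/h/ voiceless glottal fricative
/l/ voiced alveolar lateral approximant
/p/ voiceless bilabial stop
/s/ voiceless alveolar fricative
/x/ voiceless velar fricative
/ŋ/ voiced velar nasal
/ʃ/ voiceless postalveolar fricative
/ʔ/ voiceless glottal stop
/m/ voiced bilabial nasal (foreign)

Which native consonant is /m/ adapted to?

/b/ is closest: manner differs (nasal→stop, +4), place distance 0 (bilabial→bilabial), same voicing; total 4. Next closest is /p/ at distance 5.

b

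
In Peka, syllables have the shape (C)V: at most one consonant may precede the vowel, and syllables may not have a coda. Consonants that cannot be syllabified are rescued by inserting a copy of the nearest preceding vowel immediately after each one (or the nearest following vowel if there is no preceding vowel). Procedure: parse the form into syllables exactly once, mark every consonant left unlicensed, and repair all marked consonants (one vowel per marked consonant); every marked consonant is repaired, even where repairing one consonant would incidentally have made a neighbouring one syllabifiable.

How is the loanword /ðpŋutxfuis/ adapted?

ðupuŋutuxufuisi

Syllabifying with onset maximization leaves /ð/, /p/, /t/, /x/, /s/ stranded (no codas are permitted; onsets are limited to one consonant).
Epenthesis after each stranded consonant: /ð/ → /ðu/, /p/ → /pu/, /t/ → /tu/, /x/ → /xu/, /s/ → /si/.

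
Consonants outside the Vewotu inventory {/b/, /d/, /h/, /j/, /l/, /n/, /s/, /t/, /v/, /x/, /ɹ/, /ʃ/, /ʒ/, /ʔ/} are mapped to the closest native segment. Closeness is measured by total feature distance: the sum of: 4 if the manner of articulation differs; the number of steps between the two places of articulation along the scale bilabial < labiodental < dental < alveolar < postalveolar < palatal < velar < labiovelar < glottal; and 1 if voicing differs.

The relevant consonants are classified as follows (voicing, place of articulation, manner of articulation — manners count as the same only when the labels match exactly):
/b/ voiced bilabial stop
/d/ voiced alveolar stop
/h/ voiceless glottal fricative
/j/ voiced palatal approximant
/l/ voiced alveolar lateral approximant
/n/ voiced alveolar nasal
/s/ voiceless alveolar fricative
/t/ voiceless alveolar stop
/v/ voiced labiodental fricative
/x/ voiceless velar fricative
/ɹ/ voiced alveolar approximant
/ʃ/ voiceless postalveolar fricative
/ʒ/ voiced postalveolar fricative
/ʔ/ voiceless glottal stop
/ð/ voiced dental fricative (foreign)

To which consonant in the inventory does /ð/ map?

/v/ is closest: same manner (fricative), place distance 1 (dental→labiodental), same voicing; total 1. Next closest is /s/ at distance 2.

v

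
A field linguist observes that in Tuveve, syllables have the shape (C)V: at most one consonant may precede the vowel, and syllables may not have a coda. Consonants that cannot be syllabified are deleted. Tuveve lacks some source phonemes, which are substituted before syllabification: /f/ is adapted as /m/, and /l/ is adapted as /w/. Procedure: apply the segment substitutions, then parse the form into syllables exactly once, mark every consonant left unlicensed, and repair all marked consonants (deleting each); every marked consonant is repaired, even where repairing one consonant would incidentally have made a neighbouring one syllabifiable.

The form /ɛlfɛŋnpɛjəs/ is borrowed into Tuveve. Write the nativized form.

ɛmɛpɛjə

Substitution: /l/ → /w/, /f/ → /m/, giving /ɛwmɛŋnpɛjəs/.
The consonants /w/, /ŋ/, /n/, /s/ cannot be parsed into a legal (C)V syllable (no codas are permitted; onsets are limited to one consonant).
Deleting the stranded consonants removes /w/, /ŋ/, /n/, /s/.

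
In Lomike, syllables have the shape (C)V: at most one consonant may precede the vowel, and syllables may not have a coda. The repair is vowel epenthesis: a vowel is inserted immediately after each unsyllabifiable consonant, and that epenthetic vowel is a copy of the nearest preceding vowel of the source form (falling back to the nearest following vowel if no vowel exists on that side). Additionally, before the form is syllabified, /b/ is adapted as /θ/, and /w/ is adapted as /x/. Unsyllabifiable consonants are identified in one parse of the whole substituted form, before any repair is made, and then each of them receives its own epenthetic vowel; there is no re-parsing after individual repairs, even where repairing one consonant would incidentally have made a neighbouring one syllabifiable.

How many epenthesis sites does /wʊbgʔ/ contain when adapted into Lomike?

After substitution the input is /xʊθgʔ/.
The unsyllabifiable consonants are /θ/, /g/, /ʔ/; each receives one epenthetic vowel.

3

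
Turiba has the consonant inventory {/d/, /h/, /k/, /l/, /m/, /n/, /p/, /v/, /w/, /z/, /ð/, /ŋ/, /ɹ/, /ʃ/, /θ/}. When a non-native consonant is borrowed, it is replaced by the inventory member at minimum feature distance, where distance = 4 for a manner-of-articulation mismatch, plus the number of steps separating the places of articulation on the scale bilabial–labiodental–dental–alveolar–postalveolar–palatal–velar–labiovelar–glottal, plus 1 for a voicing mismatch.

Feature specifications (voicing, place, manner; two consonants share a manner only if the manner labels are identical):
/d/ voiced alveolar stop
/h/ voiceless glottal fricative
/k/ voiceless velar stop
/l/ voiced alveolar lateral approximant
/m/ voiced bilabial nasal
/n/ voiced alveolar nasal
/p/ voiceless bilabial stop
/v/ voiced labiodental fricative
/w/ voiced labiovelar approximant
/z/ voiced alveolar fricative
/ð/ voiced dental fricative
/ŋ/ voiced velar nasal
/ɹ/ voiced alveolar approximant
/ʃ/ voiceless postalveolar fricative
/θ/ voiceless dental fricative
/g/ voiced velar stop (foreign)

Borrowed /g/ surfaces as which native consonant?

/k/ is closest: same manner (stop), place distance 0 (velar→velar), voicing differs (+1); total 1. Next closest is /d/ at distance 3.

k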